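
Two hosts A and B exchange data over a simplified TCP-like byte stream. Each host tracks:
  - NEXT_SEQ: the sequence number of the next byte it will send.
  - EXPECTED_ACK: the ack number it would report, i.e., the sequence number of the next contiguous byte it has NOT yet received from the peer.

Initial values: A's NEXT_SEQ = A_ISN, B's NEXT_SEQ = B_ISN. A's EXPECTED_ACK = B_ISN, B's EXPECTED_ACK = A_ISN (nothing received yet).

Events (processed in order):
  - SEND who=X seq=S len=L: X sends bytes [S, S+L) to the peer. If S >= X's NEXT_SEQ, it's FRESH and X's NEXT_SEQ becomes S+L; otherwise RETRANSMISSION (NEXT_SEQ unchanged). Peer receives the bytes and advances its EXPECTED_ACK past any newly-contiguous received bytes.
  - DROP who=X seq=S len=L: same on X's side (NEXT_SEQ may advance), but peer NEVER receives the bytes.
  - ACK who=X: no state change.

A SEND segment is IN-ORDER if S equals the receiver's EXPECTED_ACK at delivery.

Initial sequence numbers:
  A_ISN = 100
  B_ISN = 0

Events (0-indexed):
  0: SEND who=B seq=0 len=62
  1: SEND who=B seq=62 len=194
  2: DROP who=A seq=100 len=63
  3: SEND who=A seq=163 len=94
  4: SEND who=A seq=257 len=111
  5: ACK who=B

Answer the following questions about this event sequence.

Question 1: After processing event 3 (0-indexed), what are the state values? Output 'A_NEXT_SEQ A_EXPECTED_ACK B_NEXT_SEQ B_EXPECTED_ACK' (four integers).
After event 0: A_seq=100 A_ack=62 B_seq=62 B_ack=100
After event 1: A_seq=100 A_ack=256 B_seq=256 B_ack=100
After event 2: A_seq=163 A_ack=256 B_seq=256 B_ack=100
After event 3: A_seq=257 A_ack=256 B_seq=256 B_ack=100

257 256 256 100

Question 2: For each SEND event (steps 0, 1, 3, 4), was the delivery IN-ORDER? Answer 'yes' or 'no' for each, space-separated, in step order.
Step 0: SEND seq=0 -> in-order
Step 1: SEND seq=62 -> in-order
Step 3: SEND seq=163 -> out-of-order
Step 4: SEND seq=257 -> out-of-order

Answer: yes yes no no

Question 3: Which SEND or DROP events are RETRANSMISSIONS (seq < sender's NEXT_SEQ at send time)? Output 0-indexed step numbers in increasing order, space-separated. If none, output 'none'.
Answer: none

Derivation:
Step 0: SEND seq=0 -> fresh
Step 1: SEND seq=62 -> fresh
Step 2: DROP seq=100 -> fresh
Step 3: SEND seq=163 -> fresh
Step 4: SEND seq=257 -> fresh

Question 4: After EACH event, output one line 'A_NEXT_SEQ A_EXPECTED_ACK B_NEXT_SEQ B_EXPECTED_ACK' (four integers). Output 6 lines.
100 62 62 100
100 256 256 100
163 256 256 100
257 256 256 100
368 256 256 100
368 256 256 100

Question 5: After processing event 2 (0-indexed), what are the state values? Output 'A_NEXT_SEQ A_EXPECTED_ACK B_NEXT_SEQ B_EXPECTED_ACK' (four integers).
After event 0: A_seq=100 A_ack=62 B_seq=62 B_ack=100
After event 1: A_seq=100 A_ack=256 B_seq=256 B_ack=100
After event 2: A_seq=163 A_ack=256 B_seq=256 B_ack=100

163 256 256 100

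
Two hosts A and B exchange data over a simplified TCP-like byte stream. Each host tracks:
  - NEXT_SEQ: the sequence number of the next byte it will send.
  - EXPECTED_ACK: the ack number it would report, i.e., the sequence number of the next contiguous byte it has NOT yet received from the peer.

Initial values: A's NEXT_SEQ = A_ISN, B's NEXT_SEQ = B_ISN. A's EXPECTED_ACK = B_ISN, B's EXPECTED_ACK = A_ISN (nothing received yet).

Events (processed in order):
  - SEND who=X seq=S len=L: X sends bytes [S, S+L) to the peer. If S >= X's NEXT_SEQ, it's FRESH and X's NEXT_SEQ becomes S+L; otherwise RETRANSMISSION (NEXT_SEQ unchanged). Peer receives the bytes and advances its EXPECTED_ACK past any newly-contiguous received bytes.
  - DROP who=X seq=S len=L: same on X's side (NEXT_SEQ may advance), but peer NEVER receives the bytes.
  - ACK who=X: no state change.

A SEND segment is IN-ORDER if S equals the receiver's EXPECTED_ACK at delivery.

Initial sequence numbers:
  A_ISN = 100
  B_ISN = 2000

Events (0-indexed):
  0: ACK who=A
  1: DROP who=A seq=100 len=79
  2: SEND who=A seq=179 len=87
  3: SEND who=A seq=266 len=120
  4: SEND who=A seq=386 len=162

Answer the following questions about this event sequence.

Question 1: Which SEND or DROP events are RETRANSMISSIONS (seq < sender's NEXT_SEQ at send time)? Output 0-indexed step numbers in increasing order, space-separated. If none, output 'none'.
Answer: none

Derivation:
Step 1: DROP seq=100 -> fresh
Step 2: SEND seq=179 -> fresh
Step 3: SEND seq=266 -> fresh
Step 4: SEND seq=386 -> fresh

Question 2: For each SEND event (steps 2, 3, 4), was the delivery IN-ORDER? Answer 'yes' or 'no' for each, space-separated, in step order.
Answer: no no no

Derivation:
Step 2: SEND seq=179 -> out-of-order
Step 3: SEND seq=266 -> out-of-order
Step 4: SEND seq=386 -> out-of-order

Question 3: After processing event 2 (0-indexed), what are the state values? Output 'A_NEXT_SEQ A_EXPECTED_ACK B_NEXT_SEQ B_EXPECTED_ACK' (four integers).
After event 0: A_seq=100 A_ack=2000 B_seq=2000 B_ack=100
After event 1: A_seq=179 A_ack=2000 B_seq=2000 B_ack=100
After event 2: A_seq=266 A_ack=2000 B_seq=2000 B_ack=100

266 2000 2000 100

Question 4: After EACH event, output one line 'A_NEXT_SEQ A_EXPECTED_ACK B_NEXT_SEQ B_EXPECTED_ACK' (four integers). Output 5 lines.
100 2000 2000 100
179 2000 2000 100
266 2000 2000 100
386 2000 2000 100
548 2000 2000 100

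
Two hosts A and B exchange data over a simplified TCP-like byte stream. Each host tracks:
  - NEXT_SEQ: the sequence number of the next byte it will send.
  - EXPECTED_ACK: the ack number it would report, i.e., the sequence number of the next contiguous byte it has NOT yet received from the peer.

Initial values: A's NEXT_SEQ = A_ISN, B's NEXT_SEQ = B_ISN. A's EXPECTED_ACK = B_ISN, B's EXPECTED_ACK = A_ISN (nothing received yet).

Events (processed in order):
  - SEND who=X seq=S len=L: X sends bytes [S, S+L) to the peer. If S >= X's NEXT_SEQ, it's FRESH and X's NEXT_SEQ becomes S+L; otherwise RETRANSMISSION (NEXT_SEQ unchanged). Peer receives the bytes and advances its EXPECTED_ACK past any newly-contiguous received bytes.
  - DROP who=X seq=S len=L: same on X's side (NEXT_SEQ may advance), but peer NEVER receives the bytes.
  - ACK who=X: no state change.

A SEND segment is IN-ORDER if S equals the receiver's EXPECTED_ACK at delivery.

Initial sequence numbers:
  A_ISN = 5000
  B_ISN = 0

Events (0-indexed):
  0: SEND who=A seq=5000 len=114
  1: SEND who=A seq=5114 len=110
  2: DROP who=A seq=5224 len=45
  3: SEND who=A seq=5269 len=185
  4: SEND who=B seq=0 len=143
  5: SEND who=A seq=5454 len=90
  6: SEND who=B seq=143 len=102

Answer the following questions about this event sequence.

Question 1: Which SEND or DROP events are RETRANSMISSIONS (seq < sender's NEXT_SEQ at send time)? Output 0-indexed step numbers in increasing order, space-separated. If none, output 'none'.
Answer: none

Derivation:
Step 0: SEND seq=5000 -> fresh
Step 1: SEND seq=5114 -> fresh
Step 2: DROP seq=5224 -> fresh
Step 3: SEND seq=5269 -> fresh
Step 4: SEND seq=0 -> fresh
Step 5: SEND seq=5454 -> fresh
Step 6: SEND seq=143 -> fresh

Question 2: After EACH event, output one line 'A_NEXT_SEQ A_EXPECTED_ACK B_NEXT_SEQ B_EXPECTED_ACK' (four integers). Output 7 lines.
5114 0 0 5114
5224 0 0 5224
5269 0 0 5224
5454 0 0 5224
5454 143 143 5224
5544 143 143 5224
5544 245 245 5224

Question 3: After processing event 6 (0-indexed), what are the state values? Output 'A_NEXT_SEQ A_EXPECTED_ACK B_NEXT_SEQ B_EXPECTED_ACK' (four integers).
After event 0: A_seq=5114 A_ack=0 B_seq=0 B_ack=5114
After event 1: A_seq=5224 A_ack=0 B_seq=0 B_ack=5224
After event 2: A_seq=5269 A_ack=0 B_seq=0 B_ack=5224
After event 3: A_seq=5454 A_ack=0 B_seq=0 B_ack=5224
After event 4: A_seq=5454 A_ack=143 B_seq=143 B_ack=5224
After event 5: A_seq=5544 A_ack=143 B_seq=143 B_ack=5224
After event 6: A_seq=5544 A_ack=245 B_seq=245 B_ack=5224

5544 245 245 5224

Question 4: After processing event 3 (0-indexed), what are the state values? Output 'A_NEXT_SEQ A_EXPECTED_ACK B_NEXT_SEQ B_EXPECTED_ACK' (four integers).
After event 0: A_seq=5114 A_ack=0 B_seq=0 B_ack=5114
After event 1: A_seq=5224 A_ack=0 B_seq=0 B_ack=5224
After event 2: A_seq=5269 A_ack=0 B_seq=0 B_ack=5224
After event 3: A_seq=5454 A_ack=0 B_seq=0 B_ack=5224

5454 0 0 5224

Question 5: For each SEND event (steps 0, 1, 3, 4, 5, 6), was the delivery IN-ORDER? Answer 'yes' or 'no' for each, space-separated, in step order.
Step 0: SEND seq=5000 -> in-order
Step 1: SEND seq=5114 -> in-order
Step 3: SEND seq=5269 -> out-of-order
Step 4: SEND seq=0 -> in-order
Step 5: SEND seq=5454 -> out-of-order
Step 6: SEND seq=143 -> in-order

Answer: yes yes no yes no yes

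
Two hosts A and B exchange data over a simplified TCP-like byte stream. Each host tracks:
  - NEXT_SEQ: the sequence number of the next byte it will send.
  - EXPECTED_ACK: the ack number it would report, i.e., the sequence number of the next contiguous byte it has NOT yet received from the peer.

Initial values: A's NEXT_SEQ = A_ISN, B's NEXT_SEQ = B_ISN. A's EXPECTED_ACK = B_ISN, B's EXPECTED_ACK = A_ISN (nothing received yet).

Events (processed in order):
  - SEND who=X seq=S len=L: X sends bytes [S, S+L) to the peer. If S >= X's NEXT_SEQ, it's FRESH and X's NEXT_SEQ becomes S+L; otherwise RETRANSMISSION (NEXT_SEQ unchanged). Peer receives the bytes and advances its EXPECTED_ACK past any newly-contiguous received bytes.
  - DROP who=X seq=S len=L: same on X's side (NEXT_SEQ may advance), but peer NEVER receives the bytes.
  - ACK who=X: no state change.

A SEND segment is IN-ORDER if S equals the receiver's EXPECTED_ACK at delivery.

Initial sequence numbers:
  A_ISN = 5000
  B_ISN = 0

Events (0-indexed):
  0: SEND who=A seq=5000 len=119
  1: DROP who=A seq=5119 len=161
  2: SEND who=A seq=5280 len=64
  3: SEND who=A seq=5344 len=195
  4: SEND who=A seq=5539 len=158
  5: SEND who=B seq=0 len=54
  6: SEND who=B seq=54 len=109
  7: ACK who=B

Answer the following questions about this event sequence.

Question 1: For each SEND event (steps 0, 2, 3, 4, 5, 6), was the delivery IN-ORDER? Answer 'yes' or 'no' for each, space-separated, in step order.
Step 0: SEND seq=5000 -> in-order
Step 2: SEND seq=5280 -> out-of-order
Step 3: SEND seq=5344 -> out-of-order
Step 4: SEND seq=5539 -> out-of-order
Step 5: SEND seq=0 -> in-order
Step 6: SEND seq=54 -> in-order

Answer: yes no no no yes yes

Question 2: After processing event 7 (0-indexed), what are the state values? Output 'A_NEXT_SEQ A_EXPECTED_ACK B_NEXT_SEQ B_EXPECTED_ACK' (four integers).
After event 0: A_seq=5119 A_ack=0 B_seq=0 B_ack=5119
After event 1: A_seq=5280 A_ack=0 B_seq=0 B_ack=5119
After event 2: A_seq=5344 A_ack=0 B_seq=0 B_ack=5119
After event 3: A_seq=5539 A_ack=0 B_seq=0 B_ack=5119
After event 4: A_seq=5697 A_ack=0 B_seq=0 B_ack=5119
After event 5: A_seq=5697 A_ack=54 B_seq=54 B_ack=5119
After event 6: A_seq=5697 A_ack=163 B_seq=163 B_ack=5119
After event 7: A_seq=5697 A_ack=163 B_seq=163 B_ack=5119

5697 163 163 5119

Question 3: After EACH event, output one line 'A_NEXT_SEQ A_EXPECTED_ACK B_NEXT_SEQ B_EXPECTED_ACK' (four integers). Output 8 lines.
5119 0 0 5119
5280 0 0 5119
5344 0 0 5119
5539 0 0 5119
5697 0 0 5119
5697 54 54 5119
5697 163 163 5119
5697 163 163 5119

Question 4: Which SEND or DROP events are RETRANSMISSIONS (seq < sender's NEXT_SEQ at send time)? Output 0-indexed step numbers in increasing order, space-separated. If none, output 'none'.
Answer: none

Derivation:
Step 0: SEND seq=5000 -> fresh
Step 1: DROP seq=5119 -> fresh
Step 2: SEND seq=5280 -> fresh
Step 3: SEND seq=5344 -> fresh
Step 4: SEND seq=5539 -> fresh
Step 5: SEND seq=0 -> fresh
Step 6: SEND seq=54 -> fresh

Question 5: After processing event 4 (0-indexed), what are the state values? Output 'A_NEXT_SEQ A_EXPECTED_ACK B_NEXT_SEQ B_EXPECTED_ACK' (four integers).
After event 0: A_seq=5119 A_ack=0 B_seq=0 B_ack=5119
After event 1: A_seq=5280 A_ack=0 B_seq=0 B_ack=5119
After event 2: A_seq=5344 A_ack=0 B_seq=0 B_ack=5119
After event 3: A_seq=5539 A_ack=0 B_seq=0 B_ack=5119
After event 4: A_seq=5697 A_ack=0 B_seq=0 B_ack=5119

5697 0 0 5119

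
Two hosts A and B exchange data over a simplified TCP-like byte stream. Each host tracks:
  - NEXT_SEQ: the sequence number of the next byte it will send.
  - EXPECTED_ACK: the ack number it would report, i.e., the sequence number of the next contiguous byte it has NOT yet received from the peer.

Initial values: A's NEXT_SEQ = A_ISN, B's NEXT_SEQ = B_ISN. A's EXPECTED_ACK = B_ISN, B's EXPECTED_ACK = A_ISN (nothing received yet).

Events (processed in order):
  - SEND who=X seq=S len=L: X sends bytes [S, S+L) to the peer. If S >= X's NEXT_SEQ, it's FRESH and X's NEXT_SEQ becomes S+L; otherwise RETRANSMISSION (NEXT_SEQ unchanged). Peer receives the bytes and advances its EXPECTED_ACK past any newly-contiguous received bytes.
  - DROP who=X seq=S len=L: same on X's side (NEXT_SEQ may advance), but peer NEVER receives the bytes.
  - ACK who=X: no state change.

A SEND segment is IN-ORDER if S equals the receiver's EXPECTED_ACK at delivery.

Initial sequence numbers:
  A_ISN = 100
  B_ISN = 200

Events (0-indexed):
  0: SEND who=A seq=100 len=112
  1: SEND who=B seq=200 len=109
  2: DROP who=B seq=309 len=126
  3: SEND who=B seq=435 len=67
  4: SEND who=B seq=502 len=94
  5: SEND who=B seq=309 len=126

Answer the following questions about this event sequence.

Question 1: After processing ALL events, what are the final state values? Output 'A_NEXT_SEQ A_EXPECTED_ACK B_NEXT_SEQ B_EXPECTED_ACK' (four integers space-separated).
Answer: 212 596 596 212

Derivation:
After event 0: A_seq=212 A_ack=200 B_seq=200 B_ack=212
After event 1: A_seq=212 A_ack=309 B_seq=309 B_ack=212
After event 2: A_seq=212 A_ack=309 B_seq=435 B_ack=212
After event 3: A_seq=212 A_ack=309 B_seq=502 B_ack=212
After event 4: A_seq=212 A_ack=309 B_seq=596 B_ack=212
After event 5: A_seq=212 A_ack=596 B_seq=596 B_ack=212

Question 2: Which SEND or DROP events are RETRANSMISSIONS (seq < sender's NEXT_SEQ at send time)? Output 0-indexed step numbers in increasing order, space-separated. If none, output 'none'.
Answer: 5

Derivation:
Step 0: SEND seq=100 -> fresh
Step 1: SEND seq=200 -> fresh
Step 2: DROP seq=309 -> fresh
Step 3: SEND seq=435 -> fresh
Step 4: SEND seq=502 -> fresh
Step 5: SEND seq=309 -> retransmit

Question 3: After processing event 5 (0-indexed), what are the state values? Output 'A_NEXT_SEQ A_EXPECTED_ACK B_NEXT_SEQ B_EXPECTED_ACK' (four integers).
After event 0: A_seq=212 A_ack=200 B_seq=200 B_ack=212
After event 1: A_seq=212 A_ack=309 B_seq=309 B_ack=212
After event 2: A_seq=212 A_ack=309 B_seq=435 B_ack=212
After event 3: A_seq=212 A_ack=309 B_seq=502 B_ack=212
After event 4: A_seq=212 A_ack=309 B_seq=596 B_ack=212
After event 5: A_seq=212 A_ack=596 B_seq=596 B_ack=212

212 596 596 212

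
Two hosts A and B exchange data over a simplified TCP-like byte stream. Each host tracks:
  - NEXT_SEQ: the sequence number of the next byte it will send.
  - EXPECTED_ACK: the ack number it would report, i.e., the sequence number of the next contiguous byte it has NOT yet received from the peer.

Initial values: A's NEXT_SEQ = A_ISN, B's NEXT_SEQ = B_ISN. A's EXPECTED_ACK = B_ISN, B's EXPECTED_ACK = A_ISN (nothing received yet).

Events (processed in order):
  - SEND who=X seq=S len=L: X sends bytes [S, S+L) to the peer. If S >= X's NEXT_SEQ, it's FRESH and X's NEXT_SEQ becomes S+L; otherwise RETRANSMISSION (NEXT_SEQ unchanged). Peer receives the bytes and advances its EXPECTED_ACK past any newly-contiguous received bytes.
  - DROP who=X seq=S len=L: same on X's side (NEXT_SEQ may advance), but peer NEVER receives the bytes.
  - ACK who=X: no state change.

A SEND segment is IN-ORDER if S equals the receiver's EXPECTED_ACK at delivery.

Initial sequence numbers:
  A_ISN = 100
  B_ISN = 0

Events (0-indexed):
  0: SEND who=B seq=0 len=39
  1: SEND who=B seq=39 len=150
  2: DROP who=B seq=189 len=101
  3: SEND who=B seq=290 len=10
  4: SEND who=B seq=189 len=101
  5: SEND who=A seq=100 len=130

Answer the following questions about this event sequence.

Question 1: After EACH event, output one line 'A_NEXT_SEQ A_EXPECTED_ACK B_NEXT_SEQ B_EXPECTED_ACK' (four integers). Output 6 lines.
100 39 39 100
100 189 189 100
100 189 290 100
100 189 300 100
100 300 300 100
230 300 300 230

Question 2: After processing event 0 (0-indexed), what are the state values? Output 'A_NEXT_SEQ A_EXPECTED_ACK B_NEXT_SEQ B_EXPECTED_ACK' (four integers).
After event 0: A_seq=100 A_ack=39 B_seq=39 B_ack=100

100 39 39 100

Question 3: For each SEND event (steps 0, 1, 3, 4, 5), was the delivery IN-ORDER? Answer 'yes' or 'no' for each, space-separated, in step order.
Step 0: SEND seq=0 -> in-order
Step 1: SEND seq=39 -> in-order
Step 3: SEND seq=290 -> out-of-order
Step 4: SEND seq=189 -> in-order
Step 5: SEND seq=100 -> in-order

Answer: yes yes no yes yes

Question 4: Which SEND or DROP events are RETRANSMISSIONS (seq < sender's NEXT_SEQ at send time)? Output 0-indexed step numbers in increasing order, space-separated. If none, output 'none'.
Answer: 4

Derivation:
Step 0: SEND seq=0 -> fresh
Step 1: SEND seq=39 -> fresh
Step 2: DROP seq=189 -> fresh
Step 3: SEND seq=290 -> fresh
Step 4: SEND seq=189 -> retransmit
Step 5: SEND seq=100 -> fresh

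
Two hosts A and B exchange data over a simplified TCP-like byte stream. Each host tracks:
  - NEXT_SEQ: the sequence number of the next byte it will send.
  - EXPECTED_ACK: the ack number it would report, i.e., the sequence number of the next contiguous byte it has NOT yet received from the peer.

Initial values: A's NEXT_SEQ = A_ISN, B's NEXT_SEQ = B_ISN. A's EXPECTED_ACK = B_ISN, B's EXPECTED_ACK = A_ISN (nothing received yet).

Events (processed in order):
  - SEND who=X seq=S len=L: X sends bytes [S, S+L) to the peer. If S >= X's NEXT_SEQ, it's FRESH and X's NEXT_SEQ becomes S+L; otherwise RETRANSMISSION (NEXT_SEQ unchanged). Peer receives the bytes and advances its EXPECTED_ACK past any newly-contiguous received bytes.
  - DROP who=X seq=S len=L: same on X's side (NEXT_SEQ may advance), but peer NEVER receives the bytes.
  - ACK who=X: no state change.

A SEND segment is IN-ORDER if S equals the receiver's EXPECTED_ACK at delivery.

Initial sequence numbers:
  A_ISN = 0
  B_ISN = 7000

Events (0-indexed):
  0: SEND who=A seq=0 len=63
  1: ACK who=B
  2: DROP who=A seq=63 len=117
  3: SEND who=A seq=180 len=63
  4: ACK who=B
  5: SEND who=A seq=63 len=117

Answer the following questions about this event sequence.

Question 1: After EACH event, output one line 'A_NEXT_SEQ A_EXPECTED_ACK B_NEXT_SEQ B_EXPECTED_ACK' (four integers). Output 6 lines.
63 7000 7000 63
63 7000 7000 63
180 7000 7000 63
243 7000 7000 63
243 7000 7000 63
243 7000 7000 243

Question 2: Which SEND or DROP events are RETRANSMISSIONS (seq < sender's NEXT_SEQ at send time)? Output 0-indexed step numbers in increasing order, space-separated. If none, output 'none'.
Step 0: SEND seq=0 -> fresh
Step 2: DROP seq=63 -> fresh
Step 3: SEND seq=180 -> fresh
Step 5: SEND seq=63 -> retransmit

Answer: 5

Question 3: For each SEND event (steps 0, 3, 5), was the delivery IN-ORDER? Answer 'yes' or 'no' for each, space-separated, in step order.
Answer: yes no yes

Derivation:
Step 0: SEND seq=0 -> in-order
Step 3: SEND seq=180 -> out-of-order
Step 5: SEND seq=63 -> in-order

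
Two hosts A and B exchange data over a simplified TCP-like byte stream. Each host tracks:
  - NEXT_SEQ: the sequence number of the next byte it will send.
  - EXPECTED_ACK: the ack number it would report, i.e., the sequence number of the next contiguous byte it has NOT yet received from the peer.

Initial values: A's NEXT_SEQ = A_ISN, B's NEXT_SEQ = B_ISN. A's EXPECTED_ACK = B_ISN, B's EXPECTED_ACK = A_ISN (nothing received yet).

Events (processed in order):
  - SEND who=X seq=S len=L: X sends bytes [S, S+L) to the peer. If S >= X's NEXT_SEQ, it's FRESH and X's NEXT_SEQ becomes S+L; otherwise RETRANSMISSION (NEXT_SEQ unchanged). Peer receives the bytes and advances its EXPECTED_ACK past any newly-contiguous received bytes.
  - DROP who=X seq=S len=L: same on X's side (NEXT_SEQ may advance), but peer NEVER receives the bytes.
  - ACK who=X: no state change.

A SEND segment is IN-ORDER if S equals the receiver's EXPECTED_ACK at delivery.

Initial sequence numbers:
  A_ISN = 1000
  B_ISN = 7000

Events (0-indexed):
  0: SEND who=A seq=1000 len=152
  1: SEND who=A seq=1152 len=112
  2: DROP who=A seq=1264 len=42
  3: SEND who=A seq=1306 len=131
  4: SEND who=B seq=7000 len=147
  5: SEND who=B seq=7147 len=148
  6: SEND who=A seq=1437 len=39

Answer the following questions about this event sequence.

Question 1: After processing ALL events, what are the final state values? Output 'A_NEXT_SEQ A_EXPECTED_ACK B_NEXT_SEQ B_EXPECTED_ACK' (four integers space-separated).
After event 0: A_seq=1152 A_ack=7000 B_seq=7000 B_ack=1152
After event 1: A_seq=1264 A_ack=7000 B_seq=7000 B_ack=1264
After event 2: A_seq=1306 A_ack=7000 B_seq=7000 B_ack=1264
After event 3: A_seq=1437 A_ack=7000 B_seq=7000 B_ack=1264
After event 4: A_seq=1437 A_ack=7147 B_seq=7147 B_ack=1264
After event 5: A_seq=1437 A_ack=7295 B_seq=7295 B_ack=1264
After event 6: A_seq=1476 A_ack=7295 B_seq=7295 B_ack=1264

Answer: 1476 7295 7295 1264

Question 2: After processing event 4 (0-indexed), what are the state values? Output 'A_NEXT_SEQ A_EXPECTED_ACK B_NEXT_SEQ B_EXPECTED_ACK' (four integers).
After event 0: A_seq=1152 A_ack=7000 B_seq=7000 B_ack=1152
After event 1: A_seq=1264 A_ack=7000 B_seq=7000 B_ack=1264
After event 2: A_seq=1306 A_ack=7000 B_seq=7000 B_ack=1264
After event 3: A_seq=1437 A_ack=7000 B_seq=7000 B_ack=1264
After event 4: A_seq=1437 A_ack=7147 B_seq=7147 B_ack=1264

1437 7147 7147 1264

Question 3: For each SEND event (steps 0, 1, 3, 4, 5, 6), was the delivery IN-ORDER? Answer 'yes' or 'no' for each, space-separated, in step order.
Answer: yes yes no yes yes no

Derivation:
Step 0: SEND seq=1000 -> in-order
Step 1: SEND seq=1152 -> in-order
Step 3: SEND seq=1306 -> out-of-order
Step 4: SEND seq=7000 -> in-order
Step 5: SEND seq=7147 -> in-order
Step 6: SEND seq=1437 -> out-of-order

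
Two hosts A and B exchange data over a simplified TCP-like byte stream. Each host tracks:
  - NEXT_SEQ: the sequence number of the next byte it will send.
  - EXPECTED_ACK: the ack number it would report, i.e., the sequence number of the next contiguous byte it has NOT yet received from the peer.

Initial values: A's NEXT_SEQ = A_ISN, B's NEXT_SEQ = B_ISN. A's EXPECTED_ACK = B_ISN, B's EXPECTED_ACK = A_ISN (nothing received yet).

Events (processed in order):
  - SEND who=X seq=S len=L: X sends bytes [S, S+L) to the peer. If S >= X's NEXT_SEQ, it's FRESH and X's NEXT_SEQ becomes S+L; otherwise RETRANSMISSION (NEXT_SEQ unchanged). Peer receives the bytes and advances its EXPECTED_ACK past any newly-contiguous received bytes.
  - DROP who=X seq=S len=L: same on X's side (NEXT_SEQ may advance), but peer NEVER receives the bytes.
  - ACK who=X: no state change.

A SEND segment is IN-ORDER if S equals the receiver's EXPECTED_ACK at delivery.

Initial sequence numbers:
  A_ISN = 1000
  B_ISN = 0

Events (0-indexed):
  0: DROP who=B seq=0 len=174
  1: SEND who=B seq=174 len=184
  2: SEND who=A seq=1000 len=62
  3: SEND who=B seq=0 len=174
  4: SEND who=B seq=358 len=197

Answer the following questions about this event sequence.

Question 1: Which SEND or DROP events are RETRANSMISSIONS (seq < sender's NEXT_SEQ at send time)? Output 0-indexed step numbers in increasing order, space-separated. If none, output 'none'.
Answer: 3

Derivation:
Step 0: DROP seq=0 -> fresh
Step 1: SEND seq=174 -> fresh
Step 2: SEND seq=1000 -> fresh
Step 3: SEND seq=0 -> retransmit
Step 4: SEND seq=358 -> fresh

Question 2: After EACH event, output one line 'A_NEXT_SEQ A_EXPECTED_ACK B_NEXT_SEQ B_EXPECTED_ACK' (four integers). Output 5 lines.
1000 0 174 1000
1000 0 358 1000
1062 0 358 1062
1062 358 358 1062
1062 555 555 1062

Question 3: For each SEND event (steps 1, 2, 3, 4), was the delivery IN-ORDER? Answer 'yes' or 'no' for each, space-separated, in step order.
Step 1: SEND seq=174 -> out-of-order
Step 2: SEND seq=1000 -> in-order
Step 3: SEND seq=0 -> in-order
Step 4: SEND seq=358 -> in-order

Answer: no yes yes yes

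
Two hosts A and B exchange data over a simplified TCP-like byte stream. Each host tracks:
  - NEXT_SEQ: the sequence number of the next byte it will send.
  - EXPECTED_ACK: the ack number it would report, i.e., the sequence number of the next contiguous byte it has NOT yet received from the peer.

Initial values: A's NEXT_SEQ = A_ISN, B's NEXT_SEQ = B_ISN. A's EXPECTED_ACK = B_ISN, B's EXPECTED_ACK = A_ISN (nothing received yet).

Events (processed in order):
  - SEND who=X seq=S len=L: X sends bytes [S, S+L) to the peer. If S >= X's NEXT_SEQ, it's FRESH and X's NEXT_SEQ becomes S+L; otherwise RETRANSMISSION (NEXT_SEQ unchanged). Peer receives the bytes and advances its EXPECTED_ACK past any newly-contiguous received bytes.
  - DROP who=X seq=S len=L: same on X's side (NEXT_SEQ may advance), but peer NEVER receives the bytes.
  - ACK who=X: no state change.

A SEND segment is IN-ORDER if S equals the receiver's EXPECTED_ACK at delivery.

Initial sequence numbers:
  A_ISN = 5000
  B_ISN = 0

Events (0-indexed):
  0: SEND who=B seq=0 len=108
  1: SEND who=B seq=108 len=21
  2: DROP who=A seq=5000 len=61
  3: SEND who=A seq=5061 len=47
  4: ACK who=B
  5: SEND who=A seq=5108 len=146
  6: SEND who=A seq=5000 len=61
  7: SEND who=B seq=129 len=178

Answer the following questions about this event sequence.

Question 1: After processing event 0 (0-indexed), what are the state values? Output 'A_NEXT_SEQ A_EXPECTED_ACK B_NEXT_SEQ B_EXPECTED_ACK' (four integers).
After event 0: A_seq=5000 A_ack=108 B_seq=108 B_ack=5000

5000 108 108 5000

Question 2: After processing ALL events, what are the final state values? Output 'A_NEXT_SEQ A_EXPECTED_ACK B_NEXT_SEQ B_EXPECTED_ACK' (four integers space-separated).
Answer: 5254 307 307 5254

Derivation:
After event 0: A_seq=5000 A_ack=108 B_seq=108 B_ack=5000
After event 1: A_seq=5000 A_ack=129 B_seq=129 B_ack=5000
After event 2: A_seq=5061 A_ack=129 B_seq=129 B_ack=5000
After event 3: A_seq=5108 A_ack=129 B_seq=129 B_ack=5000
After event 4: A_seq=5108 A_ack=129 B_seq=129 B_ack=5000
After event 5: A_seq=5254 A_ack=129 B_seq=129 B_ack=5000
After event 6: A_seq=5254 A_ack=129 B_seq=129 B_ack=5254
After event 7: A_seq=5254 A_ack=307 B_seq=307 B_ack=5254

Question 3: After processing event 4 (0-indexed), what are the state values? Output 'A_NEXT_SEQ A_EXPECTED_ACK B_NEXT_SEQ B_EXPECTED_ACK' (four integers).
After event 0: A_seq=5000 A_ack=108 B_seq=108 B_ack=5000
After event 1: A_seq=5000 A_ack=129 B_seq=129 B_ack=5000
After event 2: A_seq=5061 A_ack=129 B_seq=129 B_ack=5000
After event 3: A_seq=5108 A_ack=129 B_seq=129 B_ack=5000
After event 4: A_seq=5108 A_ack=129 B_seq=129 B_ack=5000

5108 129 129 5000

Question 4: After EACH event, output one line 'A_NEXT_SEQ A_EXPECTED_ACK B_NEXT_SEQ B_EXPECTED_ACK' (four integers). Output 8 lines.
5000 108 108 5000
5000 129 129 5000
5061 129 129 5000
5108 129 129 5000
5108 129 129 5000
5254 129 129 5000
5254 129 129 5254
5254 307 307 5254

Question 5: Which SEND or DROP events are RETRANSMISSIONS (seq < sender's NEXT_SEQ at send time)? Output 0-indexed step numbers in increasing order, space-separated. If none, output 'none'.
Step 0: SEND seq=0 -> fresh
Step 1: SEND seq=108 -> fresh
Step 2: DROP seq=5000 -> fresh
Step 3: SEND seq=5061 -> fresh
Step 5: SEND seq=5108 -> fresh
Step 6: SEND seq=5000 -> retransmit
Step 7: SEND seq=129 -> fresh

Answer: 6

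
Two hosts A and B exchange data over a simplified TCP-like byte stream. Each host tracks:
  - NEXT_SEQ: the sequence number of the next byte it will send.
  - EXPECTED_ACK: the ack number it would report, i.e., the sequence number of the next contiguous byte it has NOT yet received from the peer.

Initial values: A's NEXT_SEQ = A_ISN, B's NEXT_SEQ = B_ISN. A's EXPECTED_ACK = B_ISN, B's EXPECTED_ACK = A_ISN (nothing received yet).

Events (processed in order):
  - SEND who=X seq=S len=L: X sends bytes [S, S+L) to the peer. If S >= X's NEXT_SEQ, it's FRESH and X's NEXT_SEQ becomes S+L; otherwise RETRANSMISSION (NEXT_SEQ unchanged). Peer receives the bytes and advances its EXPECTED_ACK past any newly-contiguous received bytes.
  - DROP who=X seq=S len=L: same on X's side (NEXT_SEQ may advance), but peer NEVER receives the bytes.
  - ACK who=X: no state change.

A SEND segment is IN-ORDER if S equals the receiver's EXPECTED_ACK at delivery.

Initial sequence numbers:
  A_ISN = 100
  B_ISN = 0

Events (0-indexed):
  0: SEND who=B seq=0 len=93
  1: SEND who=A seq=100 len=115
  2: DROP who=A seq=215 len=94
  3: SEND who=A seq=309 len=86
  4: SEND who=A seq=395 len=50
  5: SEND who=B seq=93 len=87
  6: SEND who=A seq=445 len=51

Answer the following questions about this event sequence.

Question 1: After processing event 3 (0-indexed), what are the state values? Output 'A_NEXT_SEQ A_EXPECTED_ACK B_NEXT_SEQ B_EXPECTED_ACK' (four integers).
After event 0: A_seq=100 A_ack=93 B_seq=93 B_ack=100
After event 1: A_seq=215 A_ack=93 B_seq=93 B_ack=215
After event 2: A_seq=309 A_ack=93 B_seq=93 B_ack=215
After event 3: A_seq=395 A_ack=93 B_seq=93 B_ack=215

395 93 93 215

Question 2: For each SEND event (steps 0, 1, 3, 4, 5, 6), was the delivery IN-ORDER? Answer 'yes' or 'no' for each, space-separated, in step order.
Step 0: SEND seq=0 -> in-order
Step 1: SEND seq=100 -> in-order
Step 3: SEND seq=309 -> out-of-order
Step 4: SEND seq=395 -> out-of-order
Step 5: SEND seq=93 -> in-order
Step 6: SEND seq=445 -> out-of-order

Answer: yes yes no no yes no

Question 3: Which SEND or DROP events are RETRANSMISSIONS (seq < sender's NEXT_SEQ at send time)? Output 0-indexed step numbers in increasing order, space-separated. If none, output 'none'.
Answer: none

Derivation:
Step 0: SEND seq=0 -> fresh
Step 1: SEND seq=100 -> fresh
Step 2: DROP seq=215 -> fresh
Step 3: SEND seq=309 -> fresh
Step 4: SEND seq=395 -> fresh
Step 5: SEND seq=93 -> fresh
Step 6: SEND seq=445 -> fresh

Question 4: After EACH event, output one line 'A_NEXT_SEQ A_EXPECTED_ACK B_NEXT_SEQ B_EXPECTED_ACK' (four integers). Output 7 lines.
100 93 93 100
215 93 93 215
309 93 93 215
395 93 93 215
445 93 93 215
445 180 180 215
496 180 180 215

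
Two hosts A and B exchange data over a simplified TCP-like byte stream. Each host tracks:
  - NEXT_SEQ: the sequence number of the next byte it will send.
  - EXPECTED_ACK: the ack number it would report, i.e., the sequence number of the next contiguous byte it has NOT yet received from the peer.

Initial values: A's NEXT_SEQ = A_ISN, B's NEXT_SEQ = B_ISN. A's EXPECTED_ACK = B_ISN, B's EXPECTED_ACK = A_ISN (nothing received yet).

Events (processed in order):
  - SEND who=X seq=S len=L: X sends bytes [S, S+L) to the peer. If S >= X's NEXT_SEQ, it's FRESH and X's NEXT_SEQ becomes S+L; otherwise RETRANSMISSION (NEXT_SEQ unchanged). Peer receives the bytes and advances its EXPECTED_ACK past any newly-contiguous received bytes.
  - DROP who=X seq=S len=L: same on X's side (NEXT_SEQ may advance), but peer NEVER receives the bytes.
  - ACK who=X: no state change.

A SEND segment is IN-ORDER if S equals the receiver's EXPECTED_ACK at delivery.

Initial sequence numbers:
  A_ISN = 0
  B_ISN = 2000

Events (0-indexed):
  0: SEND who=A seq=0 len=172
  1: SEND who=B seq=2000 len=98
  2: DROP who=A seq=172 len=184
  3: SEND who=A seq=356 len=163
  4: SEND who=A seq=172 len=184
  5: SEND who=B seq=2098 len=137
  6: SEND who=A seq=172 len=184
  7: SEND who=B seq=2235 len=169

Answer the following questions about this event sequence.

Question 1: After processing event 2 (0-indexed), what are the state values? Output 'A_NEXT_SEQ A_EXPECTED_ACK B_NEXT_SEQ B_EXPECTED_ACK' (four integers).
After event 0: A_seq=172 A_ack=2000 B_seq=2000 B_ack=172
After event 1: A_seq=172 A_ack=2098 B_seq=2098 B_ack=172
After event 2: A_seq=356 A_ack=2098 B_seq=2098 B_ack=172

356 2098 2098 172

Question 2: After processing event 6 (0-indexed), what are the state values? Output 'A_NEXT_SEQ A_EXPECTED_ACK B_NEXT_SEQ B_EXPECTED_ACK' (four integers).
After event 0: A_seq=172 A_ack=2000 B_seq=2000 B_ack=172
After event 1: A_seq=172 A_ack=2098 B_seq=2098 B_ack=172
After event 2: A_seq=356 A_ack=2098 B_seq=2098 B_ack=172
After event 3: A_seq=519 A_ack=2098 B_seq=2098 B_ack=172
After event 4: A_seq=519 A_ack=2098 B_seq=2098 B_ack=519
After event 5: A_seq=519 A_ack=2235 B_seq=2235 B_ack=519
After event 6: A_seq=519 A_ack=2235 B_seq=2235 B_ack=519

519 2235 2235 519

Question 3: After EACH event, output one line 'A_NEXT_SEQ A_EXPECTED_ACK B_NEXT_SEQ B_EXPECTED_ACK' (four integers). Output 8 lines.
172 2000 2000 172
172 2098 2098 172
356 2098 2098 172
519 2098 2098 172
519 2098 2098 519
519 2235 2235 519
519 2235 2235 519
519 2404 2404 519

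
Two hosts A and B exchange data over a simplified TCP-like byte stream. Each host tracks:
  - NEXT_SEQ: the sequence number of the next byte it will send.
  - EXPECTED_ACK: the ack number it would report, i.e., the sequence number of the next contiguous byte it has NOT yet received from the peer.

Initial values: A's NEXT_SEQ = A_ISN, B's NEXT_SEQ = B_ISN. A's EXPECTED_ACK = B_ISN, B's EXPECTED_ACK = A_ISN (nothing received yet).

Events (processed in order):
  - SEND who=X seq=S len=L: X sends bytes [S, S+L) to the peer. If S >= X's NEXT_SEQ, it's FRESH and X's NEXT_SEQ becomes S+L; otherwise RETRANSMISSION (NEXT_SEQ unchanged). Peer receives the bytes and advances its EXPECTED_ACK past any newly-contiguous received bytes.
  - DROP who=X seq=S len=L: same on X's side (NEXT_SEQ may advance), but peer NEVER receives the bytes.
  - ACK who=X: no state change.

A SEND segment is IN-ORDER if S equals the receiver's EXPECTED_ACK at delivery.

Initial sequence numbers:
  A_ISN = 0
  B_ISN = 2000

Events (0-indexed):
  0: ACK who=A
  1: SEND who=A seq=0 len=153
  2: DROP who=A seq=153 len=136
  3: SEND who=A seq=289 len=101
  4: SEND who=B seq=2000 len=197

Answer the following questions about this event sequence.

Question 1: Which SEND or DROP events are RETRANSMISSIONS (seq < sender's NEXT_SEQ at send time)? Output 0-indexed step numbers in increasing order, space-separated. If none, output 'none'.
Answer: none

Derivation:
Step 1: SEND seq=0 -> fresh
Step 2: DROP seq=153 -> fresh
Step 3: SEND seq=289 -> fresh
Step 4: SEND seq=2000 -> fresh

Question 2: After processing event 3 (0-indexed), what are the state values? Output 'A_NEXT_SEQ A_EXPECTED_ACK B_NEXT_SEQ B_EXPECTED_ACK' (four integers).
After event 0: A_seq=0 A_ack=2000 B_seq=2000 B_ack=0
After event 1: A_seq=153 A_ack=2000 B_seq=2000 B_ack=153
After event 2: A_seq=289 A_ack=2000 B_seq=2000 B_ack=153
After event 3: A_seq=390 A_ack=2000 B_seq=2000 B_ack=153

390 2000 2000 153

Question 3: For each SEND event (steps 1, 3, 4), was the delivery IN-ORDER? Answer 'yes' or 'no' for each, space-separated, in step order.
Answer: yes no yes

Derivation:
Step 1: SEND seq=0 -> in-order
Step 3: SEND seq=289 -> out-of-order
Step 4: SEND seq=2000 -> in-order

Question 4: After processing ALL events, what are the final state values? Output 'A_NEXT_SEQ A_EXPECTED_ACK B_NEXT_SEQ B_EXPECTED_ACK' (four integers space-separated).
After event 0: A_seq=0 A_ack=2000 B_seq=2000 B_ack=0
After event 1: A_seq=153 A_ack=2000 B_seq=2000 B_ack=153
After event 2: A_seq=289 A_ack=2000 B_seq=2000 B_ack=153
After event 3: A_seq=390 A_ack=2000 B_seq=2000 B_ack=153
After event 4: A_seq=390 A_ack=2197 B_seq=2197 B_ack=153

Answer: 390 2197 2197 153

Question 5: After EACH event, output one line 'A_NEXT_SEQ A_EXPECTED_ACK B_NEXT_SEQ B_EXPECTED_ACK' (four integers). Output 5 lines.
0 2000 2000 0
153 2000 2000 153
289 2000 2000 153
390 2000 2000 153
390 2197 2197 153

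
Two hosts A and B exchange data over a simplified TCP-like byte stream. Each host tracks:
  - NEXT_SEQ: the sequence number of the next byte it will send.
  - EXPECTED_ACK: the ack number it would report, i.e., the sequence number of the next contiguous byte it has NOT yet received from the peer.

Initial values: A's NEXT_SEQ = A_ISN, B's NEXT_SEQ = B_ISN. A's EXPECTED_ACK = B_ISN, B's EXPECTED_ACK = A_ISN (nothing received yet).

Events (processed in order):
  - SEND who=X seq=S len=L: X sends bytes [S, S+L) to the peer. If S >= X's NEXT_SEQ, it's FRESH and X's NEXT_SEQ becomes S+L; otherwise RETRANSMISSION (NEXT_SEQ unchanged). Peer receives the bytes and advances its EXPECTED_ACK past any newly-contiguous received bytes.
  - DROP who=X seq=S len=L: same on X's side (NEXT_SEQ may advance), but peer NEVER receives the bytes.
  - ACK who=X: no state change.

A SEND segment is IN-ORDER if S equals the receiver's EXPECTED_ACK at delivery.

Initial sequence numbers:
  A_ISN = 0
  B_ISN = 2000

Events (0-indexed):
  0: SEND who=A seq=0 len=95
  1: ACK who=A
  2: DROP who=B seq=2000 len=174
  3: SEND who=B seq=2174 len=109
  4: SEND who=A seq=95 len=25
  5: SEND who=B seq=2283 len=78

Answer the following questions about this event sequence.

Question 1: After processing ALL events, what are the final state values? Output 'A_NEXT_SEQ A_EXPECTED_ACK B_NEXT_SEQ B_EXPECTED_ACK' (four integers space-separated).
Answer: 120 2000 2361 120

Derivation:
After event 0: A_seq=95 A_ack=2000 B_seq=2000 B_ack=95
After event 1: A_seq=95 A_ack=2000 B_seq=2000 B_ack=95
After event 2: A_seq=95 A_ack=2000 B_seq=2174 B_ack=95
After event 3: A_seq=95 A_ack=2000 B_seq=2283 B_ack=95
After event 4: A_seq=120 A_ack=2000 B_seq=2283 B_ack=120
After event 5: A_seq=120 A_ack=2000 B_seq=2361 B_ack=120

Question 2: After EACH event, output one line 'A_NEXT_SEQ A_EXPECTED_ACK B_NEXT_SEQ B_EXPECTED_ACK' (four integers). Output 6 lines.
95 2000 2000 95
95 2000 2000 95
95 2000 2174 95
95 2000 2283 95
120 2000 2283 120
120 2000 2361 120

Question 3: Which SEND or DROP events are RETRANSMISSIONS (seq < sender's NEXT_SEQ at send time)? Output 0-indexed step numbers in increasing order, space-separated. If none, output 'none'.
Answer: none

Derivation:
Step 0: SEND seq=0 -> fresh
Step 2: DROP seq=2000 -> fresh
Step 3: SEND seq=2174 -> fresh
Step 4: SEND seq=95 -> fresh
Step 5: SEND seq=2283 -> fresh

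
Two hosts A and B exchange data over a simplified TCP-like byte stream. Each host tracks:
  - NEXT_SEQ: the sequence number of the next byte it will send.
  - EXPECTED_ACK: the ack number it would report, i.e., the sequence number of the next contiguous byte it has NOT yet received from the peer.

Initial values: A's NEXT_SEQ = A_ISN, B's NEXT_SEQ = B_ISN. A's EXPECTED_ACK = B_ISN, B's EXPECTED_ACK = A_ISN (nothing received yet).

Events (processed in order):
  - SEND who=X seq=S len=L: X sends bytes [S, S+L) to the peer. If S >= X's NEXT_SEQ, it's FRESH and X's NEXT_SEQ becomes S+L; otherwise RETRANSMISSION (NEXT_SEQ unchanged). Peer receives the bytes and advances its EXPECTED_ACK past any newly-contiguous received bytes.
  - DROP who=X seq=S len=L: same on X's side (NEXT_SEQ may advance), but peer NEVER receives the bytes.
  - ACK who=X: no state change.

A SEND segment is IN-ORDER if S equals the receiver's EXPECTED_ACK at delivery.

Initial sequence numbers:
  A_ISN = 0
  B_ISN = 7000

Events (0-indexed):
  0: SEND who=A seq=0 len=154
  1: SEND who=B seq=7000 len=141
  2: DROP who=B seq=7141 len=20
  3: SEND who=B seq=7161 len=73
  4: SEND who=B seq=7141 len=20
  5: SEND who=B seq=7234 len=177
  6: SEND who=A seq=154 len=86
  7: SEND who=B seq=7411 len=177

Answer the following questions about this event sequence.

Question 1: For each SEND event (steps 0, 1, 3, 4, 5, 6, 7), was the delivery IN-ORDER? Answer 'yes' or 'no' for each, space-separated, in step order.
Answer: yes yes no yes yes yes yes

Derivation:
Step 0: SEND seq=0 -> in-order
Step 1: SEND seq=7000 -> in-order
Step 3: SEND seq=7161 -> out-of-order
Step 4: SEND seq=7141 -> in-order
Step 5: SEND seq=7234 -> in-order
Step 6: SEND seq=154 -> in-order
Step 7: SEND seq=7411 -> in-order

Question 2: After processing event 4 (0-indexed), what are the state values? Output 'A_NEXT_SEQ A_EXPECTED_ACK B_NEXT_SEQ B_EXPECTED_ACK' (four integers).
After event 0: A_seq=154 A_ack=7000 B_seq=7000 B_ack=154
After event 1: A_seq=154 A_ack=7141 B_seq=7141 B_ack=154
After event 2: A_seq=154 A_ack=7141 B_seq=7161 B_ack=154
After event 3: A_seq=154 A_ack=7141 B_seq=7234 B_ack=154
After event 4: A_seq=154 A_ack=7234 B_seq=7234 B_ack=154

154 7234 7234 154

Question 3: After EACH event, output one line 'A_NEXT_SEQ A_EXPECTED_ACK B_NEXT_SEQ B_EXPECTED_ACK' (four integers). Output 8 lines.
154 7000 7000 154
154 7141 7141 154
154 7141 7161 154
154 7141 7234 154
154 7234 7234 154
154 7411 7411 154
240 7411 7411 240
240 7588 7588 240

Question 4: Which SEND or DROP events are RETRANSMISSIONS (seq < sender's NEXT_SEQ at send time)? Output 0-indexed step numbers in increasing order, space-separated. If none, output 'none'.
Answer: 4

Derivation:
Step 0: SEND seq=0 -> fresh
Step 1: SEND seq=7000 -> fresh
Step 2: DROP seq=7141 -> fresh
Step 3: SEND seq=7161 -> fresh
Step 4: SEND seq=7141 -> retransmit
Step 5: SEND seq=7234 -> fresh
Step 6: SEND seq=154 -> fresh
Step 7: SEND seq=7411 -> fresh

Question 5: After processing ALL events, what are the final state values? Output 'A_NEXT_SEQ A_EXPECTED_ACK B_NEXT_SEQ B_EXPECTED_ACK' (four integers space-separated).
Answer: 240 7588 7588 240

Derivation:
After event 0: A_seq=154 A_ack=7000 B_seq=7000 B_ack=154
After event 1: A_seq=154 A_ack=7141 B_seq=7141 B_ack=154
After event 2: A_seq=154 A_ack=7141 B_seq=7161 B_ack=154
After event 3: A_seq=154 A_ack=7141 B_seq=7234 B_ack=154
After event 4: A_seq=154 A_ack=7234 B_seq=7234 B_ack=154
After event 5: A_seq=154 A_ack=7411 B_seq=7411 B_ack=154
After event 6: A_seq=240 A_ack=7411 B_seq=7411 B_ack=240
After event 7: A_seq=240 A_ack=7588 B_seq=7588 B_ack=240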